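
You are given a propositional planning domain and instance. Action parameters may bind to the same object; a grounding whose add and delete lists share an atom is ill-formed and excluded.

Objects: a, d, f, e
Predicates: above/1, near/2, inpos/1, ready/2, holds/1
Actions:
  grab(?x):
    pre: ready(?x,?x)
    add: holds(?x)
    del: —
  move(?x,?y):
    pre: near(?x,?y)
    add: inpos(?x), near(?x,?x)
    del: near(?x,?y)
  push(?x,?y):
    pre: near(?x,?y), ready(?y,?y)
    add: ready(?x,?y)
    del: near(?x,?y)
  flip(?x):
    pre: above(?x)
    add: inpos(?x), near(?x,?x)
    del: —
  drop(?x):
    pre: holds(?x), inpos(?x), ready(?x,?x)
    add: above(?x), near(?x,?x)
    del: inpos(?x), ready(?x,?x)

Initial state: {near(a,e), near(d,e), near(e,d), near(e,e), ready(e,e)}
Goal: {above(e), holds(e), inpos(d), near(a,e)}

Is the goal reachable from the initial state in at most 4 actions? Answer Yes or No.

Yes

1. grab(e)  →  {holds(e), near(a,e), near(d,e), near(e,d), near(e,e), ready(e,e)}
2. move(d,e)  →  {holds(e), inpos(d), near(a,e), near(d,d), near(e,d), near(e,e), ready(e,e)}
3. move(e,d)  →  {holds(e), inpos(d), inpos(e), near(a,e), near(d,d), near(e,e), ready(e,e)}
4. drop(e)  →  {above(e), holds(e), inpos(d), near(a,e), near(d,d), near(e,e)}
optimal plan length = 4; 4 ≤ 4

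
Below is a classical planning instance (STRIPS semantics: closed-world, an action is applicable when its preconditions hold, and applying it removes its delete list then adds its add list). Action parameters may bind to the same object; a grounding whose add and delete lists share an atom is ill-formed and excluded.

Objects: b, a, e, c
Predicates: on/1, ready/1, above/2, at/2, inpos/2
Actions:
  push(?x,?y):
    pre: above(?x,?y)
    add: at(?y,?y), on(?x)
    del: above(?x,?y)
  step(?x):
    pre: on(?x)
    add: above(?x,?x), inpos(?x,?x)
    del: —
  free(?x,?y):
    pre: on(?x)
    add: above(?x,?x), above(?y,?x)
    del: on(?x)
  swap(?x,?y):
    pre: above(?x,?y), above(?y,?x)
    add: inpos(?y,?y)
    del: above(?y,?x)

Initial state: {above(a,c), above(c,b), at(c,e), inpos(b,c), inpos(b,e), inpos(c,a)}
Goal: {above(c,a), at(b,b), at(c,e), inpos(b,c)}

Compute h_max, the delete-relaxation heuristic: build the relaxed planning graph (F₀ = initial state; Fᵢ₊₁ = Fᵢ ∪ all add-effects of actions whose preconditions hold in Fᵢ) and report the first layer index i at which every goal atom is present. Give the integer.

2

F0 = init (6 atoms)
F1 = F0 ∪ {at(b,b), at(c,c), on(a), on(c)}  (10 atoms)
F2 = F1 ∪ {above(a,a), above(b,a), above(b,c), above(c,a), above(c,c), above(e,a), above(e,c), inpos(a,a), inpos(c,c)}  (19 atoms)
goal ⊆ F2  ⇒  h_max = 2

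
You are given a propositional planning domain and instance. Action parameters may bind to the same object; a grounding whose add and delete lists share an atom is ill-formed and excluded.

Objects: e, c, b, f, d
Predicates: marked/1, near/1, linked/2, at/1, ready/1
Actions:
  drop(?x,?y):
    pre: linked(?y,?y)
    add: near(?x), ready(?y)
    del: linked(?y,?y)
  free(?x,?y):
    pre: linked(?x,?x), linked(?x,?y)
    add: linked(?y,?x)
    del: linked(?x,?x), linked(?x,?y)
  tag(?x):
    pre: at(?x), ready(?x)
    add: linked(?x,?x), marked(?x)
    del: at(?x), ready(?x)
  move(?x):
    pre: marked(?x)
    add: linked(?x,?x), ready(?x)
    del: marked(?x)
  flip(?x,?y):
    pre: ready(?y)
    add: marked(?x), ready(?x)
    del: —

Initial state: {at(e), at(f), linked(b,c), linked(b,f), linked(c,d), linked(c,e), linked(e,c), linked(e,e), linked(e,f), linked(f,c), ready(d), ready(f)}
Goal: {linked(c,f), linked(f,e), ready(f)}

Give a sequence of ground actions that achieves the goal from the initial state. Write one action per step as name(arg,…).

1. free(e,f)  →  {at(e), at(f), linked(b,c), linked(b,f), linked(c,d), linked(c,e), linked(e,c), linked(f,c), linked(f,e), ready(d), ready(f)}
2. tag(f)  →  {at(e), linked(b,c), linked(b,f), linked(c,d), linked(c,e), linked(e,c), linked(f,c), linked(f,e), linked(f,f), marked(f), ready(d)}
3. free(f,c)  →  {at(e), linked(b,c), linked(b,f), linked(c,d), linked(c,e), linked(c,f), linked(e,c), linked(f,e), marked(f), ready(d)}
4. move(f)  →  {at(e), linked(b,c), linked(b,f), linked(c,d), linked(c,e), linked(c,f), linked(e,c), linked(f,e), linked(f,f), ready(d), ready(f)}

free(e,f); tag(f); free(f,c); move(f)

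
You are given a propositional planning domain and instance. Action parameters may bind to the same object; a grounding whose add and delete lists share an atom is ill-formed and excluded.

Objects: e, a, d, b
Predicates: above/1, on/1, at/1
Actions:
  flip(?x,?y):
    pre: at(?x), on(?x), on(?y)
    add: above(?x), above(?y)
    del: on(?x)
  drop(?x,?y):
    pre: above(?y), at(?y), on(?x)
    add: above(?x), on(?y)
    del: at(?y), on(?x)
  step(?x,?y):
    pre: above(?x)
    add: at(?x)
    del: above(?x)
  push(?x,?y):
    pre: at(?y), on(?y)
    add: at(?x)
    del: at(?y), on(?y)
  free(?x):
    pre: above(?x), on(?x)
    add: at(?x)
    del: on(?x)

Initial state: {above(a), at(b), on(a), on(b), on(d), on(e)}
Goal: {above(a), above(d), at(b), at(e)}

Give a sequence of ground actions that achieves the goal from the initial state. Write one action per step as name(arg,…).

1. flip(b,e)  →  {above(a), above(b), above(e), at(b), on(a), on(d), on(e)}
2. step(e,e)  →  {above(a), above(b), at(b), at(e), on(a), on(d), on(e)}
3. flip(e,d)  →  {above(a), above(b), above(d), above(e), at(b), at(e), on(a), on(d)}

flip(b,e); step(e,e); flip(e,d)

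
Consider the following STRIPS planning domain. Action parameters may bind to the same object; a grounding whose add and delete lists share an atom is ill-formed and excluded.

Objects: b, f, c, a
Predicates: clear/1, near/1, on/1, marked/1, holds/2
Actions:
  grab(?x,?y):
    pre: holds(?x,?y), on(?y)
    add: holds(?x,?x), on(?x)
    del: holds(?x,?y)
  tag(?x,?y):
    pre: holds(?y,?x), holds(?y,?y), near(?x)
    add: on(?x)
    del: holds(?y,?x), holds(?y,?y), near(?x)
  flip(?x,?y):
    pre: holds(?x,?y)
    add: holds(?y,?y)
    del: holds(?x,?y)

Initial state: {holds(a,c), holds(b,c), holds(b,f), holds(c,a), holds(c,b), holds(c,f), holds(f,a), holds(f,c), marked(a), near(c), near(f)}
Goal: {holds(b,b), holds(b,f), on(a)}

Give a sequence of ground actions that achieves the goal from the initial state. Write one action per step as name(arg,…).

1. flip(b,c)  →  {holds(a,c), holds(b,f), holds(c,a), holds(c,b), holds(c,c), holds(c,f), holds(f,a), holds(f,c), marked(a), near(c), near(f)}
2. tag(c,c)  →  {holds(a,c), holds(b,f), holds(c,a), holds(c,b), holds(c,f), holds(f,a), holds(f,c), marked(a), near(f), on(c)}
3. grab(a,c)  →  {holds(a,a), holds(b,f), holds(c,a), holds(c,b), holds(c,f), holds(f,a), holds(f,c), marked(a), near(f), on(a), on(c)}
4. flip(c,b)  →  {holds(a,a), holds(b,b), holds(b,f), holds(c,a), holds(c,f), holds(f,a), holds(f,c), marked(a), near(f), on(a), on(c)}

flip(b,c); tag(c,c); grab(a,c); flip(c,b)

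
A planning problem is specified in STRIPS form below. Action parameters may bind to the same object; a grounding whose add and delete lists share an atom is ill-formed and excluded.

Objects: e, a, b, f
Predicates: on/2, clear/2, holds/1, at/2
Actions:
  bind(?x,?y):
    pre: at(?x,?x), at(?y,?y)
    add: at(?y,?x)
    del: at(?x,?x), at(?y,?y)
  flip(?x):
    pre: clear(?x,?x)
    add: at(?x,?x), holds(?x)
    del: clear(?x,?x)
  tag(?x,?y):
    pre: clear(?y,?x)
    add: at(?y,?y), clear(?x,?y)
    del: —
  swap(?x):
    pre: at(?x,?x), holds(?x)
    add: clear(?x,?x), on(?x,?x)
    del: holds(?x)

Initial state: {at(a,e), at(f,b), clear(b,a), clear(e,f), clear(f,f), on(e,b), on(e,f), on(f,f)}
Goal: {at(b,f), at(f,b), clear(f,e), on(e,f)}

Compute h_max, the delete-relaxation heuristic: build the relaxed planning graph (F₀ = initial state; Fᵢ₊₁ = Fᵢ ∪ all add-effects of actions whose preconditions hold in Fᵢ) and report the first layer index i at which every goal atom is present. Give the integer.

2

F0 = init (8 atoms)
F1 = F0 ∪ {at(b,b), at(e,e), at(f,f), clear(a,b), clear(f,e), holds(f)}  (14 atoms)
F2 = F1 ∪ {at(a,a), at(b,e), at(b,f), at(e,b), at(e,f), at(f,e)}  (20 atoms)
goal ⊆ F2  ⇒  h_max = 2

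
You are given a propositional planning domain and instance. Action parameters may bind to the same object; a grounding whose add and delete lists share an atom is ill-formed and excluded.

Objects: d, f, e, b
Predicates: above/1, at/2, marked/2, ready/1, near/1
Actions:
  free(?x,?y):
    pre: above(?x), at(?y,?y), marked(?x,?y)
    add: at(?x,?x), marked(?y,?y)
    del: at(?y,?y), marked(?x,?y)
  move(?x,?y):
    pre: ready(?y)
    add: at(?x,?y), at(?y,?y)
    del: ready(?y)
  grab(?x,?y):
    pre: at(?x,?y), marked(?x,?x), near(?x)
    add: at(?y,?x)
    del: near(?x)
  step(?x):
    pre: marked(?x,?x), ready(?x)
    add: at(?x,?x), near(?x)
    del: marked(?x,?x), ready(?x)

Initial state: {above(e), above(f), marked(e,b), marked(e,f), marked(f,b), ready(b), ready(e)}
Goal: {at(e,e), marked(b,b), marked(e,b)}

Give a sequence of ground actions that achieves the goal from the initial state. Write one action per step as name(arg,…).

move(d,e); move(d,b); free(f,b)

1. move(d,e)  →  {above(e), above(f), at(d,e), at(e,e), marked(e,b), marked(e,f), marked(f,b), ready(b)}
2. move(d,b)  →  {above(e), above(f), at(b,b), at(d,b), at(d,e), at(e,e), marked(e,b), marked(e,f), marked(f,b)}
3. free(f,b)  →  {above(e), above(f), at(d,b), at(d,e), at(e,e), at(f,f), marked(b,b), marked(e,b), marked(e,f)}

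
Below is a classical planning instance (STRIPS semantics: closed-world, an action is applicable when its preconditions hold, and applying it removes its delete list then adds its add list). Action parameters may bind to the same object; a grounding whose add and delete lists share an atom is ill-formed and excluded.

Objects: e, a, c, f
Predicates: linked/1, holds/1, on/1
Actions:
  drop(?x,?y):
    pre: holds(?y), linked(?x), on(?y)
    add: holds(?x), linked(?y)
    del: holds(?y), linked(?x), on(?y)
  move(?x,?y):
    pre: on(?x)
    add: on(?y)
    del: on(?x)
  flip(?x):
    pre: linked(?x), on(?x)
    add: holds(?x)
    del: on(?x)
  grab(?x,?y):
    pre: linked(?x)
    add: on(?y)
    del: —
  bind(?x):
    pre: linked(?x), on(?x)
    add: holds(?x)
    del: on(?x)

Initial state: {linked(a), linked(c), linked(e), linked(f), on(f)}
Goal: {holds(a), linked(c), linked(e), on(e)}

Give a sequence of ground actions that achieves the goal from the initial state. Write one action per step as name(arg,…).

1. move(f,e)  →  {linked(a), linked(c), linked(e), linked(f), on(e)}
2. grab(e,a)  →  {linked(a), linked(c), linked(e), linked(f), on(a), on(e)}
3. flip(a)  →  {holds(a), linked(a), linked(c), linked(e), linked(f), on(e)}

move(f,e); grab(e,a); flip(a)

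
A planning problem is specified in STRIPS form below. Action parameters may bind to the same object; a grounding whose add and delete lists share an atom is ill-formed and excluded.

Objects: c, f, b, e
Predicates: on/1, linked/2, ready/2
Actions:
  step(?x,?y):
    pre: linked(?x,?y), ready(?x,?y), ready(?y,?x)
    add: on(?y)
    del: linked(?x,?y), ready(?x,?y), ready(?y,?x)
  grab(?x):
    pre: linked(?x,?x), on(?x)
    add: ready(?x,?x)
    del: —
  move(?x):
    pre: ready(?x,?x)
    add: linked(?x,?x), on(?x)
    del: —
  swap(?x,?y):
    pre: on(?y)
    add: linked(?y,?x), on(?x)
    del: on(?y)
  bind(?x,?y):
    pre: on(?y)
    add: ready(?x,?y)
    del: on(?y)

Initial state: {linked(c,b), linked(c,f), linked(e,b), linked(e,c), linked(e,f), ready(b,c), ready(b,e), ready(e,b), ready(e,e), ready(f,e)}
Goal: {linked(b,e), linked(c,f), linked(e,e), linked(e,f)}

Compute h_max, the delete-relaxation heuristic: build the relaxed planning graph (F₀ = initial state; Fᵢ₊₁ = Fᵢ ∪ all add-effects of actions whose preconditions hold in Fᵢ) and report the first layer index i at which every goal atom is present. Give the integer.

2

F0 = init (10 atoms)
F1 = F0 ∪ {linked(e,e), on(b), on(e)}  (13 atoms)
F2 = F1 ∪ {linked(b,c), linked(b,e), linked(b,f), on(c), on(f), ready(b,b), ready(c,b), ready(c,e), ready(f,b)}  (22 atoms)
goal ⊆ F2  ⇒  h_max = 2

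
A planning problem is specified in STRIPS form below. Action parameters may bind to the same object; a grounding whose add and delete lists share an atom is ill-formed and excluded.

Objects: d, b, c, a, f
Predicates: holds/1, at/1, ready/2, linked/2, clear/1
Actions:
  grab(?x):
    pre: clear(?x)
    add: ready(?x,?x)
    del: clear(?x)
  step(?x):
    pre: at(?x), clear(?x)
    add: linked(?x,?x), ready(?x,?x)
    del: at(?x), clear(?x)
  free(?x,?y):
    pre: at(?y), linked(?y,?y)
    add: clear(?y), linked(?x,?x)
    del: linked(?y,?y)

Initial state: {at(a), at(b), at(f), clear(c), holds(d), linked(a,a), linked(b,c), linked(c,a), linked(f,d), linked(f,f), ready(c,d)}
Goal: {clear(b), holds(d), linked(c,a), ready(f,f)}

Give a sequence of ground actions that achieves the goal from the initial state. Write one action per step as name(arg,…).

1. free(b,f)  →  {at(a), at(b), at(f), clear(c), clear(f), holds(d), linked(a,a), linked(b,b), linked(b,c), linked(c,a), linked(f,d), ready(c,d)}
2. grab(f)  →  {at(a), at(b), at(f), clear(c), holds(d), linked(a,a), linked(b,b), linked(b,c), linked(c,a), linked(f,d), ready(c,d), ready(f,f)}
3. free(d,b)  →  {at(a), at(b), at(f), clear(b), clear(c), holds(d), linked(a,a), linked(b,c), linked(c,a), linked(d,d), linked(f,d), ready(c,d), ready(f,f)}

free(b,f); grab(f); free(d,b)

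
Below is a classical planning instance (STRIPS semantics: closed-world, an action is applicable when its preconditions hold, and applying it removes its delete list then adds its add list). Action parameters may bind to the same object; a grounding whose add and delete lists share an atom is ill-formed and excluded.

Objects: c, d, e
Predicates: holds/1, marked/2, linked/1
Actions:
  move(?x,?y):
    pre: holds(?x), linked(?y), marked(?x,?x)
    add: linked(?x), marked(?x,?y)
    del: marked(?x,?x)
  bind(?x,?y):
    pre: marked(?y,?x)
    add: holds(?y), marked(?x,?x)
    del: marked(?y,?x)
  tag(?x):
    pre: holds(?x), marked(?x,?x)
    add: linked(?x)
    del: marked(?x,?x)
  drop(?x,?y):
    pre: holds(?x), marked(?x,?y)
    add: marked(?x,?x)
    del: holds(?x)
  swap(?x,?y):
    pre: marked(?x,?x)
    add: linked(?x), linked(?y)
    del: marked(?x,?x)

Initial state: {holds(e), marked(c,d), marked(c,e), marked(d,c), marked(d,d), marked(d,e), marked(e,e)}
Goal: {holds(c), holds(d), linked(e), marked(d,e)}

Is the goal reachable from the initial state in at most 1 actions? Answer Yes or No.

No

1. bind(c,d)  →  {holds(d), holds(e), marked(c,c), marked(c,d), marked(c,e), marked(d,d), marked(d,e), marked(e,e)}
2. bind(d,c)  →  {holds(c), holds(d), holds(e), marked(c,c), marked(c,e), marked(d,d), marked(d,e), marked(e,e)}
3. tag(e)  →  {holds(c), holds(d), holds(e), linked(e), marked(c,c), marked(c,e), marked(d,d), marked(d,e)}
optimal plan length = 3; 3 > 1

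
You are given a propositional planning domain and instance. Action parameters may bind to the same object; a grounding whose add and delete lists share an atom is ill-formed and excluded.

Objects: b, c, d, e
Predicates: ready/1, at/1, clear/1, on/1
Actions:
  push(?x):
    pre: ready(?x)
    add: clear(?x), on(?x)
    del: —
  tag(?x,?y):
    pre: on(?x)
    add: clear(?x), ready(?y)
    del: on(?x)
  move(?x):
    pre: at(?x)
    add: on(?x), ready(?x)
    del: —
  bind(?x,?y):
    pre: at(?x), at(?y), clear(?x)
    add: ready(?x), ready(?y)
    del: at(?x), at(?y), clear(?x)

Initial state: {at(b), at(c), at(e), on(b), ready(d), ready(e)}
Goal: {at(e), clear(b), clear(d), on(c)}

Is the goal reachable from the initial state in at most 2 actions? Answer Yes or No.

No

1. push(d)  →  {at(b), at(c), at(e), clear(d), on(b), on(d), ready(d), ready(e)}
2. tag(b,b)  →  {at(b), at(c), at(e), clear(b), clear(d), on(d), ready(b), ready(d), ready(e)}
3. move(c)  →  {at(b), at(c), at(e), clear(b), clear(d), on(c), on(d), ready(b), ready(c), ready(d), ready(e)}
optimal plan length = 3; 3 > 2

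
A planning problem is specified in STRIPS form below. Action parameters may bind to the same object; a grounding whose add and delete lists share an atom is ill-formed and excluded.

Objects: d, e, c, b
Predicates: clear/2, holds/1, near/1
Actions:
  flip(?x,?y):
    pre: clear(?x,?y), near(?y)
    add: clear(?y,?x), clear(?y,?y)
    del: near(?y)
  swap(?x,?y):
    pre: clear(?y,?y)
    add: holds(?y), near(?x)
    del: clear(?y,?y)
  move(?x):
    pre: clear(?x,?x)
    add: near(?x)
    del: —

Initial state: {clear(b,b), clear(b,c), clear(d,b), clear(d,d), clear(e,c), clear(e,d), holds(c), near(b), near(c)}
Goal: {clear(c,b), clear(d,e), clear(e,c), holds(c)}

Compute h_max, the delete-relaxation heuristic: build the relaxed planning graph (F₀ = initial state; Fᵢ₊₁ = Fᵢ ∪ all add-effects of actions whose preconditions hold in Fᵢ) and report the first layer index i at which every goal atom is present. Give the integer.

2

F0 = init (9 atoms)
F1 = F0 ∪ {clear(b,d), clear(c,b), clear(c,c), clear(c,e), holds(b), holds(d), near(d), near(e)}  (17 atoms)
F2 = F1 ∪ {clear(d,e), clear(e,e)}  (19 atoms)
goal ⊆ F2  ⇒  h_max = 2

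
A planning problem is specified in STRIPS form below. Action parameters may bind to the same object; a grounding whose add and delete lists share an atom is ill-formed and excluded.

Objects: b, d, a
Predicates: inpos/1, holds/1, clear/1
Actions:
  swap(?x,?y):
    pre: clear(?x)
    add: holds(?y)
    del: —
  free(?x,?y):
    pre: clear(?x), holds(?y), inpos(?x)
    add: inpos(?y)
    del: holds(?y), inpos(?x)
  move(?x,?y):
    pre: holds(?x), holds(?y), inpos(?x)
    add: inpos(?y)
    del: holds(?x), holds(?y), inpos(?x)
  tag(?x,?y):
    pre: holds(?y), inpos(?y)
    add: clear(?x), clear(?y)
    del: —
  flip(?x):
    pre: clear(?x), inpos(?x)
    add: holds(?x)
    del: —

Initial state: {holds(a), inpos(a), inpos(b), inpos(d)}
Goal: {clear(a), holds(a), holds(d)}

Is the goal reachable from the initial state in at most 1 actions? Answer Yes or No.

No

1. tag(b,a)  →  {clear(a), clear(b), holds(a), inpos(a), inpos(b), inpos(d)}
2. swap(b,d)  →  {clear(a), clear(b), holds(a), holds(d), inpos(a), inpos(b), inpos(d)}
optimal plan length = 2; 2 > 1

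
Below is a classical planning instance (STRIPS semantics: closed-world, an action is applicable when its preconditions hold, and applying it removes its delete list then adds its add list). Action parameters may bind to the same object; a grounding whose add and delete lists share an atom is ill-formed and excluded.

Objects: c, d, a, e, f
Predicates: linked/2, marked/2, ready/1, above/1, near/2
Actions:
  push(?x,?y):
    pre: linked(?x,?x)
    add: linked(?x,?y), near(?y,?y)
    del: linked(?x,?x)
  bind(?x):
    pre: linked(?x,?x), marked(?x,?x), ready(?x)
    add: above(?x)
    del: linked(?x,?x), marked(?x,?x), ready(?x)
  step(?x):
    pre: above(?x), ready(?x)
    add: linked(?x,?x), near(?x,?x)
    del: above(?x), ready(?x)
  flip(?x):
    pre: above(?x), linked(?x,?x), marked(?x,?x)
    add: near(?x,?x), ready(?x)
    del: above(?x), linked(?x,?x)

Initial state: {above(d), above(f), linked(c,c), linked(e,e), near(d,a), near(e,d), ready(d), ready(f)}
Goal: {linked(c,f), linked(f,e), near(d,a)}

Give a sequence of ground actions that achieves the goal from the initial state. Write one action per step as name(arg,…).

1. push(c,f)  →  {above(d), above(f), linked(c,f), linked(e,e), near(d,a), near(e,d), near(f,f), ready(d), ready(f)}
2. step(f)  →  {above(d), linked(c,f), linked(e,e), linked(f,f), near(d,a), near(e,d), near(f,f), ready(d)}
3. push(f,e)  →  {above(d), linked(c,f), linked(e,e), linked(f,e), near(d,a), near(e,d), near(e,e), near(f,f), ready(d)}

push(c,f); step(f); push(f,e)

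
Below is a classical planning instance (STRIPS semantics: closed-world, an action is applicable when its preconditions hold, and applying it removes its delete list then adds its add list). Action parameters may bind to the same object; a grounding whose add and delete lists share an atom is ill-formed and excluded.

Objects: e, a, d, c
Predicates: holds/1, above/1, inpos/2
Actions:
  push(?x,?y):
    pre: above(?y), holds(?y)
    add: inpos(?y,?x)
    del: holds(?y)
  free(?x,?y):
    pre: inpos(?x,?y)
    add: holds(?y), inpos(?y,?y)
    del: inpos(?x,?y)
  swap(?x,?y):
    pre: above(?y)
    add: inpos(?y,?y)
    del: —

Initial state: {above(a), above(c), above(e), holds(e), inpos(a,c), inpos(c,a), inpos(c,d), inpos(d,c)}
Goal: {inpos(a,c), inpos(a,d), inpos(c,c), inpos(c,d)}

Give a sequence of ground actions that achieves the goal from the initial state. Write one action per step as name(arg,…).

1. free(d,c)  →  {above(a), above(c), above(e), holds(c), holds(e), inpos(a,c), inpos(c,a), inpos(c,c), inpos(c,d)}
2. free(c,a)  →  {above(a), above(c), above(e), holds(a), holds(c), holds(e), inpos(a,a), inpos(a,c), inpos(c,c), inpos(c,d)}
3. push(d,a)  →  {above(a), above(c), above(e), holds(c), holds(e), inpos(a,a), inpos(a,c), inpos(a,d), inpos(c,c), inpos(c,d)}

free(d,c); free(c,a); push(d,a)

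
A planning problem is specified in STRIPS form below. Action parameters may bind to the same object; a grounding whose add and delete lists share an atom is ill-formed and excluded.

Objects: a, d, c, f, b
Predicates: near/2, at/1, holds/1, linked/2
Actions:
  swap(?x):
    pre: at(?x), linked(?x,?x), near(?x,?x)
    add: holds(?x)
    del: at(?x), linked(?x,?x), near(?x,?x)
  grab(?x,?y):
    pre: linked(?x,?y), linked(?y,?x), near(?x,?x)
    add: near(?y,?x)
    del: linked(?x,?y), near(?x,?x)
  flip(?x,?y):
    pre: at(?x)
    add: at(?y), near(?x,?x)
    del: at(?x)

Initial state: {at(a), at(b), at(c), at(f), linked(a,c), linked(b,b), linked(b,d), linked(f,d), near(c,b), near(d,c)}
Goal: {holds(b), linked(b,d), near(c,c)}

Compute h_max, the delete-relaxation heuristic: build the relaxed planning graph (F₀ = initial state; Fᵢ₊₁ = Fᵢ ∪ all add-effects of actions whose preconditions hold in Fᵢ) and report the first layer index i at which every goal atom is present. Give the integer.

F0 = init (10 atoms)
F1 = F0 ∪ {at(d), near(a,a), near(b,b), near(c,c), near(f,f)}  (15 atoms)
F2 = F1 ∪ {holds(b), near(d,d)}  (17 atoms)
goal ⊆ F2  ⇒  h_max = 2

2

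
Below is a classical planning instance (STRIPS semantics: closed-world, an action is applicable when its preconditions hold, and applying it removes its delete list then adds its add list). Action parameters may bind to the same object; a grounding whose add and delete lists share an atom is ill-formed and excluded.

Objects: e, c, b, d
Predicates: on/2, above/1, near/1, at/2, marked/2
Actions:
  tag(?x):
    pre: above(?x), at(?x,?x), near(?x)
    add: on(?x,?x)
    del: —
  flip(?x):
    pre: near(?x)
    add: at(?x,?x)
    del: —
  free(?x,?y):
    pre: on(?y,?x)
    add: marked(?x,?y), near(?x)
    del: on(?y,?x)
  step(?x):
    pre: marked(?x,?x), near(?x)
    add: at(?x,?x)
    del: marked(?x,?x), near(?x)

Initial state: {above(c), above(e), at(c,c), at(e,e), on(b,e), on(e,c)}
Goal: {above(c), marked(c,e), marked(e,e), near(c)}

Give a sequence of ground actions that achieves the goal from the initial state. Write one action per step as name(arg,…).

free(e,b); tag(e); free(e,e); free(c,e)

1. free(e,b)  →  {above(c), above(e), at(c,c), at(e,e), marked(e,b), near(e), on(e,c)}
2. tag(e)  →  {above(c), above(e), at(c,c), at(e,e), marked(e,b), near(e), on(e,c), on(e,e)}
3. free(e,e)  →  {above(c), above(e), at(c,c), at(e,e), marked(e,b), marked(e,e), near(e), on(e,c)}
4. free(c,e)  →  {above(c), above(e), at(c,c), at(e,e), marked(c,e), marked(e,b), marked(e,e), near(c), near(e)}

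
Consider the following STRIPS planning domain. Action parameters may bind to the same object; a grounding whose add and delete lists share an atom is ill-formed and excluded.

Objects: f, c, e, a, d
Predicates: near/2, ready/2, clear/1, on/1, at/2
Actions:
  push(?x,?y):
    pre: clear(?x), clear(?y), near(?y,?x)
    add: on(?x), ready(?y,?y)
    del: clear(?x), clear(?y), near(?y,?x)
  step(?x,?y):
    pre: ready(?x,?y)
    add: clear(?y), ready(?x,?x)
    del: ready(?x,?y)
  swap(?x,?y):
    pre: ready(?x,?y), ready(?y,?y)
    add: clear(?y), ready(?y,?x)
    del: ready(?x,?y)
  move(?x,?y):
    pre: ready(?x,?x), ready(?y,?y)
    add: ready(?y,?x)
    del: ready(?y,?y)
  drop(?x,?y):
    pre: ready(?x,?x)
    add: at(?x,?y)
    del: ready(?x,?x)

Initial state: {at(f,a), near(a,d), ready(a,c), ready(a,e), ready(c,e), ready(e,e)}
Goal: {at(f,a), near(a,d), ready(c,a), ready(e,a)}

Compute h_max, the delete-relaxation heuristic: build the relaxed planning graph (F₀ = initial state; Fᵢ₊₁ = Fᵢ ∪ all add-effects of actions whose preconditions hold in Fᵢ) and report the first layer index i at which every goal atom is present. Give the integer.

F0 = init (6 atoms)
F1 = F0 ∪ {at(e,a), at(e,c), at(e,d), at(e,e), at(e,f), clear(c), clear(e), ready(a,a), ready(c,c), ready(e,a), ready(e,c)}  (17 atoms)
F2 = F1 ∪ {at(a,a), at(a,c), at(a,d), at(a,e), at(a,f), at(c,a), at(c,c), at(c,d), at(c,e), at(c,f), clear(a), ready(c,a)}  (29 atoms)
goal ⊆ F2  ⇒  h_max = 2

2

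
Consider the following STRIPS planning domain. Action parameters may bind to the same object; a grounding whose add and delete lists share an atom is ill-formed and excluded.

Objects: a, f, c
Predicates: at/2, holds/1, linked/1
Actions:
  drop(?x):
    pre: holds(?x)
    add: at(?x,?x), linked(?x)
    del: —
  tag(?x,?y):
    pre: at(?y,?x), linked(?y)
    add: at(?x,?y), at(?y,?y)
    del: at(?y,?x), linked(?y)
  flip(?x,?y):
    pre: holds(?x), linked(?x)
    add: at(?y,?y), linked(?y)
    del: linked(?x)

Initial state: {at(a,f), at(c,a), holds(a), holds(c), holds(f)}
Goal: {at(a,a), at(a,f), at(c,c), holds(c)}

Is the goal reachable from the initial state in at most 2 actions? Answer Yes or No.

Yes

1. drop(a)  →  {at(a,a), at(a,f), at(c,a), holds(a), holds(c), holds(f), linked(a)}
2. drop(c)  →  {at(a,a), at(a,f), at(c,a), at(c,c), holds(a), holds(c), holds(f), linked(a), linked(c)}
optimal plan length = 2; 2 ≤ 2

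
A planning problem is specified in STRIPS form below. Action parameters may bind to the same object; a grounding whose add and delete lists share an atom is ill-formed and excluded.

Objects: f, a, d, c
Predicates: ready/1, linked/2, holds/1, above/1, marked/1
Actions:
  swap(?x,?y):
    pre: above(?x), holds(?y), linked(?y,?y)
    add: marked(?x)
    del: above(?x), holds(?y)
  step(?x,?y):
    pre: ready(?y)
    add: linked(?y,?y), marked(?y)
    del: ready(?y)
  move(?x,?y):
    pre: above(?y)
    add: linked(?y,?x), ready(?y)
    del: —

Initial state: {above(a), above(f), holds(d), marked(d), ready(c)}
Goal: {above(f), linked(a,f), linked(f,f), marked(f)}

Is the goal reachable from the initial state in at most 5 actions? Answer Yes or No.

Yes

1. move(f,f)  →  {above(a), above(f), holds(d), linked(f,f), marked(d), ready(c), ready(f)}
2. step(f,f)  →  {above(a), above(f), holds(d), linked(f,f), marked(d), marked(f), ready(c)}
3. move(f,a)  →  {above(a), above(f), holds(d), linked(a,f), linked(f,f), marked(d), marked(f), ready(a), ready(c)}
optimal plan length = 3; 3 ≤ 5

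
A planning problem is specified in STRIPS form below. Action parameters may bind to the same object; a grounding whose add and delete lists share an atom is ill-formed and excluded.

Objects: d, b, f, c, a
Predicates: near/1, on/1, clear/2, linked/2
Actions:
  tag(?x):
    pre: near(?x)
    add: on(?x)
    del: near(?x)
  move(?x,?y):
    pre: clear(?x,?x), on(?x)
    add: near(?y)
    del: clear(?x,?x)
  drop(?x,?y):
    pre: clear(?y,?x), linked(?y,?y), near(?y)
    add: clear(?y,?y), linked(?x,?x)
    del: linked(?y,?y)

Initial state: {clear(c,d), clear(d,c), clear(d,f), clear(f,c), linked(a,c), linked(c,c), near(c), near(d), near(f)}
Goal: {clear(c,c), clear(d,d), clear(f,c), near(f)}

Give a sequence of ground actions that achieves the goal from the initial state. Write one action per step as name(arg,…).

drop(d,c); drop(f,d)

1. drop(d,c)  →  {clear(c,c), clear(c,d), clear(d,c), clear(d,f), clear(f,c), linked(a,c), linked(d,d), near(c), near(d), near(f)}
2. drop(f,d)  →  {clear(c,c), clear(c,d), clear(d,c), clear(d,d), clear(d,f), clear(f,c), linked(a,c), linked(f,f), near(c), near(d), near(f)}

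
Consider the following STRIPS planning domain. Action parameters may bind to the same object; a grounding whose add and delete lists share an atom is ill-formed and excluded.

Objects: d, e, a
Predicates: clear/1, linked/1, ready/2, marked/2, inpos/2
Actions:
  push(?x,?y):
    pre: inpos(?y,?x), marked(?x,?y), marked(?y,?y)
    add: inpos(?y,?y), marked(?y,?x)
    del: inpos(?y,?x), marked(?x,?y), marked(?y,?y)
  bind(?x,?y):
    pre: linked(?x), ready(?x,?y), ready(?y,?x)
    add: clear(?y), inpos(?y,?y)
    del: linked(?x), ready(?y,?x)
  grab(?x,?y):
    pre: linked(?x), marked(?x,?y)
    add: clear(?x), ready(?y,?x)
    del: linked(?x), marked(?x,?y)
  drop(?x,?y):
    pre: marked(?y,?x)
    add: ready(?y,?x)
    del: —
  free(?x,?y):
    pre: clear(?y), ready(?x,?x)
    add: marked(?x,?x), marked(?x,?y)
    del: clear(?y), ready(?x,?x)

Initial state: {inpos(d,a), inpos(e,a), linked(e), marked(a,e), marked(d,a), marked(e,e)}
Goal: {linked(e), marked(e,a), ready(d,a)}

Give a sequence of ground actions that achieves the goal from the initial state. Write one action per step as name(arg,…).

push(a,e); drop(a,d)

1. push(a,e)  →  {inpos(d,a), inpos(e,e), linked(e), marked(d,a), marked(e,a)}
2. drop(a,d)  →  {inpos(d,a), inpos(e,e), linked(e), marked(d,a), marked(e,a), ready(d,a)}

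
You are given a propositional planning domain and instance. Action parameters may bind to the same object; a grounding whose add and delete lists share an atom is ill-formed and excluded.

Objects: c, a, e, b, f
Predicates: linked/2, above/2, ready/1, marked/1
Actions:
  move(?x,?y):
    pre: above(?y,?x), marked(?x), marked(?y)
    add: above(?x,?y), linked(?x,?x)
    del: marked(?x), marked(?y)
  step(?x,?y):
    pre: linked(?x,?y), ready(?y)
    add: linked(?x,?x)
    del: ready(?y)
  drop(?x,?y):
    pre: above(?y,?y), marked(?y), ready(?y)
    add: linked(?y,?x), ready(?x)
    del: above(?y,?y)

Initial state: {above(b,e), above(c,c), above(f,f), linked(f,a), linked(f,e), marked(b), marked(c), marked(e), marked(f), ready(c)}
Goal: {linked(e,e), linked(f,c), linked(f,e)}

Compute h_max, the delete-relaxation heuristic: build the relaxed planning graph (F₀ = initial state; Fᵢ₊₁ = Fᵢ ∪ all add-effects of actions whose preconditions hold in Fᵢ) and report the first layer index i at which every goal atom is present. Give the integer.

F0 = init (10 atoms)
F1 = F0 ∪ {above(e,b), linked(c,a), linked(c,b), linked(c,c), linked(c,e), linked(c,f), linked(e,e), linked(f,f), ready(a), ready(b), ready(e), ready(f)}  (22 atoms)
F2 = F1 ∪ {linked(b,b), linked(f,b), linked(f,c)}  (25 atoms)
goal ⊆ F2  ⇒  h_max = 2

2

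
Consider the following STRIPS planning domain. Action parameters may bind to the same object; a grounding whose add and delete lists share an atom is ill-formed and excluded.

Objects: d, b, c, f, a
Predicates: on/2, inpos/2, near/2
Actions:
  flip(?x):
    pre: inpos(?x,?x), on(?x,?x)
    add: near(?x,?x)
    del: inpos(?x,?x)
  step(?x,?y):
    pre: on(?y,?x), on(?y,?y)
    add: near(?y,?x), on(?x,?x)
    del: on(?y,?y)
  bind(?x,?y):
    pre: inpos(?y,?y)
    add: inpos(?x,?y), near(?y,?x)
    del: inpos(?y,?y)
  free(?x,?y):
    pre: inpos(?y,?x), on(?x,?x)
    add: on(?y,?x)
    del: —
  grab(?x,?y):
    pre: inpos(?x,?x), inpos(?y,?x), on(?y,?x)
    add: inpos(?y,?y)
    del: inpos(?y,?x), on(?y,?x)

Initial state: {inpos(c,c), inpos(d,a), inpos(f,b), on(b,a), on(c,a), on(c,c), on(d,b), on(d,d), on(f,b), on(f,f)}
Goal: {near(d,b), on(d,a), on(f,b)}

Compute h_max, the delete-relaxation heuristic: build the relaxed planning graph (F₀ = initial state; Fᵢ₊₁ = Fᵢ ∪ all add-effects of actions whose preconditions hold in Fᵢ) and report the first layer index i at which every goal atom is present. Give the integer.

2

F0 = init (10 atoms)
F1 = F0 ∪ {inpos(a,c), inpos(b,c), inpos(d,c), inpos(f,c), near(c,a), near(c,b), near(c,c), near(c,d), near(c,f), near(d,b), near(f,b), on(a,a), on(b,b)}  (23 atoms)
F2 = F1 ∪ {near(b,a), on(a,c), on(b,c), on(d,a), on(d,c), on(f,c)}  (29 atoms)
goal ⊆ F2  ⇒  h_max = 2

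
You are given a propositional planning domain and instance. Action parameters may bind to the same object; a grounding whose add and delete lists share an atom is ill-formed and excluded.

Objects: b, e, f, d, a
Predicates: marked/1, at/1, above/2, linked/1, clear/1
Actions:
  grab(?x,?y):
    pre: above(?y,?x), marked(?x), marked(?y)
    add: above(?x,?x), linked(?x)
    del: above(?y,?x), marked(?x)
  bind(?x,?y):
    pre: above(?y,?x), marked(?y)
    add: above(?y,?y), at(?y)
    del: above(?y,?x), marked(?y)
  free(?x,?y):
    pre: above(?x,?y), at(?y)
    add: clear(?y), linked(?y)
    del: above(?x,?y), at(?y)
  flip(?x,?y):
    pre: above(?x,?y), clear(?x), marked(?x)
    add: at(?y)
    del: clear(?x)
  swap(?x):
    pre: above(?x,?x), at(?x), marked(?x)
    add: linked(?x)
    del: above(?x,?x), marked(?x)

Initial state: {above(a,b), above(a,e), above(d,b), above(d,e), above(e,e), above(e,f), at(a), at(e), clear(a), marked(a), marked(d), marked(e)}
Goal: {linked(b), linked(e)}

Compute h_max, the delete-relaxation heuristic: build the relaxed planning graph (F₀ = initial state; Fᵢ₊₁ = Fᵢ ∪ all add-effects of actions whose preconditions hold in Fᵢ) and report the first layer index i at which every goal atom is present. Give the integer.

F0 = init (12 atoms)
F1 = F0 ∪ {above(a,a), above(d,d), at(b), at(d), clear(e), linked(e)}  (18 atoms)
F2 = F1 ∪ {at(f), clear(b), clear(d), linked(a), linked(b), linked(d)}  (24 atoms)
goal ⊆ F2  ⇒  h_max = 2

2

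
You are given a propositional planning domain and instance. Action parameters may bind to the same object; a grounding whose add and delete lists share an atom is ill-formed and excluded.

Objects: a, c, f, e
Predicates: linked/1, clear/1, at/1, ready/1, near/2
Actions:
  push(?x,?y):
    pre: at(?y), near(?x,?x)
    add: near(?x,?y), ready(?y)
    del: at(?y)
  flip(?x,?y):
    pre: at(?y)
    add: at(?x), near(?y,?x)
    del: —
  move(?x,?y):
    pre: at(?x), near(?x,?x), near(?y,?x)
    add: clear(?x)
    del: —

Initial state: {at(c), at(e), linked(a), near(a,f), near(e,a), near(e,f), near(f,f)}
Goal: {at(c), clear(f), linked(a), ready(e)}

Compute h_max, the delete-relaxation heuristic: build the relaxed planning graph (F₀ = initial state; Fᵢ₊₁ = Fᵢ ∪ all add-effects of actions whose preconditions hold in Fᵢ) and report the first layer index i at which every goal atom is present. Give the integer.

F0 = init (7 atoms)
F1 = F0 ∪ {at(a), at(f), near(c,a), near(c,c), near(c,e), near(c,f), near(e,c), near(e,e), near(f,c), near(f,e), ready(c), ready(e)}  (19 atoms)
F2 = F1 ∪ {clear(c), clear(e), clear(f), near(a,a), near(a,c), near(a,e), near(f,a), ready(a), ready(f)}  (28 atoms)
goal ⊆ F2  ⇒  h_max = 2

2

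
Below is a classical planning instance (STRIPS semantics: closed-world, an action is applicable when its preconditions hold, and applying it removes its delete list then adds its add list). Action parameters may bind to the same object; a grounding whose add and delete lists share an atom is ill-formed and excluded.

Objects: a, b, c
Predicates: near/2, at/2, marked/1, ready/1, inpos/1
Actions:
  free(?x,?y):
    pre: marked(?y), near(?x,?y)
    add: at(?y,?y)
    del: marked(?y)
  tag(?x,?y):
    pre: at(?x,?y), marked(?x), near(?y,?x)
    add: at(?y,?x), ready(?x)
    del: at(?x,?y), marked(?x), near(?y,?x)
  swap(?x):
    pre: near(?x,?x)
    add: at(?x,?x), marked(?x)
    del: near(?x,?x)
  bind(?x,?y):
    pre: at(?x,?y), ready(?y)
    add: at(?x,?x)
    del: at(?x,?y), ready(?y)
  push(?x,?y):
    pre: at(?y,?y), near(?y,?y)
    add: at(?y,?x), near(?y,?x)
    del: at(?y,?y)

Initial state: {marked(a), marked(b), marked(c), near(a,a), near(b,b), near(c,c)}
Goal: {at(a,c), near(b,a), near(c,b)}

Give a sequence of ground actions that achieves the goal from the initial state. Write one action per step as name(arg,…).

free(a,a); free(b,b); free(c,c); push(a,b); push(b,c); push(c,a)

1. free(a,a)  →  {at(a,a), marked(b), marked(c), near(a,a), near(b,b), near(c,c)}
2. free(b,b)  →  {at(a,a), at(b,b), marked(c), near(a,a), near(b,b), near(c,c)}
3. free(c,c)  →  {at(a,a), at(b,b), at(c,c), near(a,a), near(b,b), near(c,c)}
4. push(a,b)  →  {at(a,a), at(b,a), at(c,c), near(a,a), near(b,a), near(b,b), near(c,c)}
5. push(b,c)  →  {at(a,a), at(b,a), at(c,b), near(a,a), near(b,a), near(b,b), near(c,b), near(c,c)}
6. push(c,a)  →  {at(a,c), at(b,a), at(c,b), near(a,a), near(a,c), near(b,a), near(b,b), near(c,b), near(c,c)}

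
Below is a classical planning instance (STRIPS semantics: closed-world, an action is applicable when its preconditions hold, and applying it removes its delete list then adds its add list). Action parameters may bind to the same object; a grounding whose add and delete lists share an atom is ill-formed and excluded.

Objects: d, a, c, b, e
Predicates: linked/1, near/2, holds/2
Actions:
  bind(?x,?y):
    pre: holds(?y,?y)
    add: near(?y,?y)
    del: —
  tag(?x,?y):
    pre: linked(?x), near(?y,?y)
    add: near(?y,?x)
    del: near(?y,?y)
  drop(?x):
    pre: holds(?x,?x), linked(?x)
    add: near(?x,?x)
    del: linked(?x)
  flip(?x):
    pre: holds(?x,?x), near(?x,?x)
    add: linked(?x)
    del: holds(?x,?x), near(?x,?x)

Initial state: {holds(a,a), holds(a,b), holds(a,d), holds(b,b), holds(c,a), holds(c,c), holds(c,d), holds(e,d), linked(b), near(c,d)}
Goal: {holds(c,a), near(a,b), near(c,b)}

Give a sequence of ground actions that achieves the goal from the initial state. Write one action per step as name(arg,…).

bind(d,a); bind(d,c); tag(b,a); tag(b,c)

1. bind(d,a)  →  {holds(a,a), holds(a,b), holds(a,d), holds(b,b), holds(c,a), holds(c,c), holds(c,d), holds(e,d), linked(b), near(a,a), near(c,d)}
2. bind(d,c)  →  {holds(a,a), holds(a,b), holds(a,d), holds(b,b), holds(c,a), holds(c,c), holds(c,d), holds(e,d), linked(b), near(a,a), near(c,c), near(c,d)}
3. tag(b,a)  →  {holds(a,a), holds(a,b), holds(a,d), holds(b,b), holds(c,a), holds(c,c), holds(c,d), holds(e,d), linked(b), near(a,b), near(c,c), near(c,d)}
4. tag(b,c)  →  {holds(a,a), holds(a,b), holds(a,d), holds(b,b), holds(c,a), holds(c,c), holds(c,d), holds(e,d), linked(b), near(a,b), near(c,b), near(c,d)}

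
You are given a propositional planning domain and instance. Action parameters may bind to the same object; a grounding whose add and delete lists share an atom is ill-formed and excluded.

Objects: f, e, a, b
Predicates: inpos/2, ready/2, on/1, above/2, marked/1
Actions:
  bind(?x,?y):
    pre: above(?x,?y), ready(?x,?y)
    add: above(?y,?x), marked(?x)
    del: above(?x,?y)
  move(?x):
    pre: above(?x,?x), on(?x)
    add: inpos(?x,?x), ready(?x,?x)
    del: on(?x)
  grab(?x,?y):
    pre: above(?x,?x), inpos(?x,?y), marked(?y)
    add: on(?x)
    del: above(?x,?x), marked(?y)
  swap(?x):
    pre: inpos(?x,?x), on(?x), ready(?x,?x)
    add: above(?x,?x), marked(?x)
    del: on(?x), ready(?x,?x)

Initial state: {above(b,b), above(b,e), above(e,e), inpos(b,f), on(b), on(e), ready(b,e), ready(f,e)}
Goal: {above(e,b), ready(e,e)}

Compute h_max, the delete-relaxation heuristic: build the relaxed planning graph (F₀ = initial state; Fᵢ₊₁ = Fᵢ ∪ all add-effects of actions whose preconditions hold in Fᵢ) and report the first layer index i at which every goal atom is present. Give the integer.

1

F0 = init (8 atoms)
F1 = F0 ∪ {above(e,b), inpos(b,b), inpos(e,e), marked(b), ready(b,b), ready(e,e)}  (14 atoms)
goal ⊆ F1  ⇒  h_max = 1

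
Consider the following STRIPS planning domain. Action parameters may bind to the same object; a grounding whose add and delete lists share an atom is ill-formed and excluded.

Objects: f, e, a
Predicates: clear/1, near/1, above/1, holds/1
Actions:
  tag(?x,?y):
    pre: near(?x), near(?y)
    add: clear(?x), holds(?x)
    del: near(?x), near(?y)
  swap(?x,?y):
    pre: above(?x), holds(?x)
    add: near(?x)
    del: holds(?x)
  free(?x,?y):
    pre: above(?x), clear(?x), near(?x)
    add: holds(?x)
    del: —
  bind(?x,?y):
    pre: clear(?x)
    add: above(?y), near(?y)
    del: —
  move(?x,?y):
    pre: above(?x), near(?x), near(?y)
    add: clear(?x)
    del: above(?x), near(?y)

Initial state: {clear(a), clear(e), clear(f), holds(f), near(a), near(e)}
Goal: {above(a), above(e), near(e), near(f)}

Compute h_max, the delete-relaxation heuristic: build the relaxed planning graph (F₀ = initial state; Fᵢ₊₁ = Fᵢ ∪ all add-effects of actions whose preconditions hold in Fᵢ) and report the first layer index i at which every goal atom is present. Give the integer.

1

F0 = init (6 atoms)
F1 = F0 ∪ {above(a), above(e), above(f), holds(a), holds(e), near(f)}  (12 atoms)
goal ⊆ F1  ⇒  h_max = 1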